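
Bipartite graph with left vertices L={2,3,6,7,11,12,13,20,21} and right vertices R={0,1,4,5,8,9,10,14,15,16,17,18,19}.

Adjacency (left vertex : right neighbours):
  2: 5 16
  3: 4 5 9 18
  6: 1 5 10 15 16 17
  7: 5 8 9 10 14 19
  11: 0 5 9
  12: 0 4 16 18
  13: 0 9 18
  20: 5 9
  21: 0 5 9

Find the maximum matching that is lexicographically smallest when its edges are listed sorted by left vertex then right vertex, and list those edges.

|M| = 8 (so the lex-smallest maximum matching has 8 edges)
process left vertices in ascending order; for each, take the smallest-labelled available neighbour that still permits 8 edges overall, or leave it unmatched if none does
lex-smallest matching: {2-5, 3-4, 6-1, 7-8, 11-0, 12-16, 13-18, 20-9}

Lex-smallest maximum matching: {(2,5), (3,4), (6,1), (7,8), (11,0), (12,16), (13,18), (20,9)}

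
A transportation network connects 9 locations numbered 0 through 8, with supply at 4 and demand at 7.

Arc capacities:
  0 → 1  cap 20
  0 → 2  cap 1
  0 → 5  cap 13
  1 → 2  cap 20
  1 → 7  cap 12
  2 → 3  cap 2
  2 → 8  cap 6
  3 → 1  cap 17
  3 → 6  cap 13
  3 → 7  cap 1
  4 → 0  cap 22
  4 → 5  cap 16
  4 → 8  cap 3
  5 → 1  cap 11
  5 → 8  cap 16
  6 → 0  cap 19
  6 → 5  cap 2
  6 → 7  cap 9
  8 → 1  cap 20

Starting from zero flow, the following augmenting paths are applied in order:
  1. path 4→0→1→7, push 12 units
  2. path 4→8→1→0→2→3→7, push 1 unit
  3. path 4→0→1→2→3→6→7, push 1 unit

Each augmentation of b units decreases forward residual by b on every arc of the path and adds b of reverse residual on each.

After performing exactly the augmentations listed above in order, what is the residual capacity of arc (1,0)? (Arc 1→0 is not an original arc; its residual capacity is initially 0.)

Residual capacity of (1,0): 12

after path 1 (4→0→1→7, push 12): res(1,0)=12
after path 2 (4→8→1→0→2→3→7, push 1): res(1,0)=11
after path 3 (4→0→1→2→3→6→7, push 1): res(1,0)=12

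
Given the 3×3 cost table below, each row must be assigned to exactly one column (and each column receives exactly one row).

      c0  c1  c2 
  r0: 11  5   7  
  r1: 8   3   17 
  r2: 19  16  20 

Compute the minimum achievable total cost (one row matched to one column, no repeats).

Minimum assignment cost: 29

optimal assignment: row0→col2 (cost 7), row1→col1 (cost 3), row2→col0 (cost 19)
total = 7 + 3 + 19 = 29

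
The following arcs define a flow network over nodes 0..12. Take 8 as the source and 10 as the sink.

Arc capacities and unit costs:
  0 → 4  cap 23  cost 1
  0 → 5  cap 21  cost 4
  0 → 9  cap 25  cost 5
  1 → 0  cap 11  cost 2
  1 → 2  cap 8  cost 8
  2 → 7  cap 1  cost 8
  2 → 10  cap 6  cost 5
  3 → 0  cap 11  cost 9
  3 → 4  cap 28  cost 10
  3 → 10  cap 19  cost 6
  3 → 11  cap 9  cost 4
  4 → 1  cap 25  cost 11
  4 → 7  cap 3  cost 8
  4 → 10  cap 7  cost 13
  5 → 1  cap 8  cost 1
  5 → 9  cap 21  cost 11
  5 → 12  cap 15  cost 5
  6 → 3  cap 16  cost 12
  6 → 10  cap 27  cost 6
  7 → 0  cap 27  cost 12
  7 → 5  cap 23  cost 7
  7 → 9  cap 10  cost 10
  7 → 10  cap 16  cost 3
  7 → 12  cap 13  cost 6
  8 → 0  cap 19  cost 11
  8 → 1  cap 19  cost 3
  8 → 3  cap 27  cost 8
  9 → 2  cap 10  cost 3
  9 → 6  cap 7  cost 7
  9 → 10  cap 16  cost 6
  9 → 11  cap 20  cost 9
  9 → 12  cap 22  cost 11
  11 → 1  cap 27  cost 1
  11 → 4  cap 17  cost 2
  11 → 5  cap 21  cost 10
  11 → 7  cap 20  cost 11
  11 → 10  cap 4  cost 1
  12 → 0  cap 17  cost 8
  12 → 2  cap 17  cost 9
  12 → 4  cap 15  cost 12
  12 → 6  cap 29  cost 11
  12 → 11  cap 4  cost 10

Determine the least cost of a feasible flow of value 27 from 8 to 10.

shortest-cost path #1: 8→3→11→10 push 4 @ unit cost 13 (adds 52)
shortest-cost path #2: 8→3→10 push 19 @ unit cost 14 (adds 266)
shortest-cost path #3: 8→1→2→10 push 4 @ unit cost 16 (adds 64)
total cost = 382

Minimum cost for 27 units: 382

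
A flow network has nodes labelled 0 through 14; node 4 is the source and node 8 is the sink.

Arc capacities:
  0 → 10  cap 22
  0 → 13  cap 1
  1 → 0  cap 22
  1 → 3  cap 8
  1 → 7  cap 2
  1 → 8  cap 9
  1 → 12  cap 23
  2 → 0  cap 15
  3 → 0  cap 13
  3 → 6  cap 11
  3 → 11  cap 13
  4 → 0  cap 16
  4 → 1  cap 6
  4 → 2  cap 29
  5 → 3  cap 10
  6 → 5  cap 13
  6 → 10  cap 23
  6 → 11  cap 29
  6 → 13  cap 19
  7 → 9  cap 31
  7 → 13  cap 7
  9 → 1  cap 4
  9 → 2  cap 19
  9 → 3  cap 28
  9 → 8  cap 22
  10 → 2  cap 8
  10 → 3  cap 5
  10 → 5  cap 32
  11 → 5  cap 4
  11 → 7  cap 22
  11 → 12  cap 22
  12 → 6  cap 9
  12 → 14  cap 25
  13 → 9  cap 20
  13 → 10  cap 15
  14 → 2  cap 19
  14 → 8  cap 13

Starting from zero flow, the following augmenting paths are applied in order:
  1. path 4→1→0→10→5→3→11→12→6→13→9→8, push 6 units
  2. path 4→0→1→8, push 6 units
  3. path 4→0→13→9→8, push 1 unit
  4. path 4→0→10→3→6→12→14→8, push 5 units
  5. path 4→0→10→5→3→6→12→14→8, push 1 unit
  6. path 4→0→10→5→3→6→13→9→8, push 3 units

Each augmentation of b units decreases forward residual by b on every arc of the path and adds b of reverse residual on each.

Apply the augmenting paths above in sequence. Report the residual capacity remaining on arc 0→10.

after path 1 (4→1→0→10→5→3→11→12→6→13→9→8, push 6): res(0,10)=16
after path 2 (4→0→1→8, push 6): res(0,10)=16
after path 3 (4→0→13→9→8, push 1): res(0,10)=16
after path 4 (4→0→10→3→6→12→14→8, push 5): res(0,10)=11
after path 5 (4→0→10→5→3→6→12→14→8, push 1): res(0,10)=10
after path 6 (4→0→10→5→3→6→13→9→8, push 3): res(0,10)=7

Residual capacity of (0,10): 7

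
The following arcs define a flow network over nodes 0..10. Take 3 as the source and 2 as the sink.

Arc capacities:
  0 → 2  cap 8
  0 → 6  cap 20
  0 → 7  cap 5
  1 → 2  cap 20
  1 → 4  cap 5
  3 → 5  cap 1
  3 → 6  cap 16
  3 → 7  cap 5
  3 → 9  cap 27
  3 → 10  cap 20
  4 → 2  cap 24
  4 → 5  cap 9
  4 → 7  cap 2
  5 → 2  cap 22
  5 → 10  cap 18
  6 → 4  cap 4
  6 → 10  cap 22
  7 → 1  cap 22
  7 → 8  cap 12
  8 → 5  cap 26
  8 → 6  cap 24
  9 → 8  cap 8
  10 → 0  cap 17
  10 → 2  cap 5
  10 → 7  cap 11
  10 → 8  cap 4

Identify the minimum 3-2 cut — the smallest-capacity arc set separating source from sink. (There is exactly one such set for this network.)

Min-cut arcs: {(3,5), (3,6), (3,7), (3,10), (9,8)} (total capacity 50)

augment #1: 3→5→2 push 1
augment #2: 3→10→2 push 5
augment #3: 3→6→4→2 push 4
augment #4: 3→7→1→2 push 5
augment #5: 3→10→0→2 push 8
augment #6: 3→9→8→5→2 push 8
augment #7: 3→10→7→1→2 push 7
augment #8: 3→6→10→7→1→2 push 4
augment #9: 3→6→10→8→5→2 push 4
augment #10: 3→6→10→0→7→1→2 push 4
max flow = 50; residual-reachable set from 3 gives S-side
cut edges (S→T): {(3,5), (3,6), (3,7), (3,10), (9,8)} total cap 50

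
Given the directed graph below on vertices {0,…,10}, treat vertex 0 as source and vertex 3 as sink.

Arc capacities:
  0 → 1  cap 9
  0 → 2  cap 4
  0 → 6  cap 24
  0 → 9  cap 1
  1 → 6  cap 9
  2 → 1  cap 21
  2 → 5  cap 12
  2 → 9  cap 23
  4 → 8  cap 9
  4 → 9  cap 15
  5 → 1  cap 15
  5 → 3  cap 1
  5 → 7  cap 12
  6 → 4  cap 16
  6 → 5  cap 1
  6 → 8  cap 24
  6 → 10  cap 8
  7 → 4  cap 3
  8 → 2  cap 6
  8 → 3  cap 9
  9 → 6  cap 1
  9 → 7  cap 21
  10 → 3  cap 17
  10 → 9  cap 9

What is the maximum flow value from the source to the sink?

augment #1: 0→2→5→3 bottleneck 1, total now 1
augment #2: 0→6→8→3 bottleneck 9, total now 10
augment #3: 0→6→10→3 bottleneck 8, total now 18

Maximum flow value: 18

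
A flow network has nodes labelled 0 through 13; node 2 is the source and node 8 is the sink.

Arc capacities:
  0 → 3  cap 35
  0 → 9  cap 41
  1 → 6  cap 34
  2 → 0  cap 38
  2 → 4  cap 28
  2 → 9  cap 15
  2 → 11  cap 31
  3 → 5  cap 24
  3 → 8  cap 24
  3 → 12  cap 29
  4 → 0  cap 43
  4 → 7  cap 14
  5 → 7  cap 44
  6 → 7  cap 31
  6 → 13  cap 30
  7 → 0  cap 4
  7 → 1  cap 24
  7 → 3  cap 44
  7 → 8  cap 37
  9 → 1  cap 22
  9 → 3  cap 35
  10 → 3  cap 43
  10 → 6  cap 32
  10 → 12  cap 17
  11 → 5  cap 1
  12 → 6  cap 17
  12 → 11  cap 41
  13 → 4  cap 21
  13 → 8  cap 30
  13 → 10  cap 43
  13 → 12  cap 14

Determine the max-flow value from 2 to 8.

augment #1: 2→0→3→8 bottleneck 24, total now 24
augment #2: 2→4→7→8 bottleneck 14, total now 38
augment #3: 2→11→5→7→8 bottleneck 1, total now 39
augment #4: 2→0→3→5→7→8 bottleneck 11, total now 50
augment #5: 2→9→1→6→7→8 bottleneck 11, total now 61
augment #6: 2→9→1→6→13→8 bottleneck 4, total now 65
augment #7: 2→0→9→1→6→13→8 bottleneck 3, total now 68
augment #8: 2→4→0→9→1→6→13→8 bottleneck 4, total now 72
augment #9: 2→4→0→9→3→12→6→13→8 bottleneck 10, total now 82

Maximum flow value: 82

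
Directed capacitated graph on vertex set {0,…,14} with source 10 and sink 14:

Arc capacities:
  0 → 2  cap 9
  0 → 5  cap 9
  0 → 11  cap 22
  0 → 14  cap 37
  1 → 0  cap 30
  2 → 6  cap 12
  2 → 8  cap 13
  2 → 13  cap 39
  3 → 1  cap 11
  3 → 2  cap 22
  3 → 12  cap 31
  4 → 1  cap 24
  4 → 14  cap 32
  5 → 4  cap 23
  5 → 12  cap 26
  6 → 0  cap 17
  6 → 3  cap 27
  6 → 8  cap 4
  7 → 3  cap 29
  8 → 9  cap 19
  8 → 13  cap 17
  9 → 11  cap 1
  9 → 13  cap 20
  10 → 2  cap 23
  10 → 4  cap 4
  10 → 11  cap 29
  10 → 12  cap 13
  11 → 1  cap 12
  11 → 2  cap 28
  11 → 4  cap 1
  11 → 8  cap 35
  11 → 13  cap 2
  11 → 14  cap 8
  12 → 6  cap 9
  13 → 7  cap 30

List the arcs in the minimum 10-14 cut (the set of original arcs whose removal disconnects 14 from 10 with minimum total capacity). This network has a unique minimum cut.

augment #1: 10→4→14 push 4
augment #2: 10→11→14 push 8
augment #3: 10→11→4→14 push 1
augment #4: 10→2→6→0→14 push 12
augment #5: 10→11→1→0→14 push 12
augment #6: 10→12→6→0→14 push 5
augment #7: 10→12→6→3→1→0→14 push 4
augment #8: 10→2→13→7→3→1→0→14 push 4
augment #9: 10→2→13→7→3→1→0→5→4→14 push 3
max flow = 53; residual-reachable set from 10 gives S-side
cut edges (S→T): {(3,1), (6,0), (10,4), (11,1), (11,4), (11,14)} total cap 53

Min-cut arcs: {(3,1), (6,0), (10,4), (11,1), (11,4), (11,14)} (total capacity 53)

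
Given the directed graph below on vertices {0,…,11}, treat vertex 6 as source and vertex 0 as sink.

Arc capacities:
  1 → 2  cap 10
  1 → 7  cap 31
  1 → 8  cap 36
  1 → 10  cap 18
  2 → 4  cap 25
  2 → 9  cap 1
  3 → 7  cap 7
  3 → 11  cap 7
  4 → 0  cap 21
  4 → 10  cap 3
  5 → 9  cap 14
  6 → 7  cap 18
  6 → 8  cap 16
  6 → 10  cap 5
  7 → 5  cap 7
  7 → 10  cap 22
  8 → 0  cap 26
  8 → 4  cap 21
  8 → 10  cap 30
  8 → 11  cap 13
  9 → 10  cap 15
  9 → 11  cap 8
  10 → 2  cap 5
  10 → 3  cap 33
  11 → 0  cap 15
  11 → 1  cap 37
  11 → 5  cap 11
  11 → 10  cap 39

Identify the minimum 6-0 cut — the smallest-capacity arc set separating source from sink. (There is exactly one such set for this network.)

augment #1: 6→8→0 push 16
augment #2: 6→10→2→4→0 push 5
augment #3: 6→7→5→9→11→0 push 7
augment #4: 6→7→10→3→11→0 push 7
max flow = 35; residual-reachable set from 6 gives S-side
cut edges (S→T): {(3,11), (6,8), (7,5), (10,2)} total cap 35

Min-cut arcs: {(3,11), (6,8), (7,5), (10,2)} (total capacity 35)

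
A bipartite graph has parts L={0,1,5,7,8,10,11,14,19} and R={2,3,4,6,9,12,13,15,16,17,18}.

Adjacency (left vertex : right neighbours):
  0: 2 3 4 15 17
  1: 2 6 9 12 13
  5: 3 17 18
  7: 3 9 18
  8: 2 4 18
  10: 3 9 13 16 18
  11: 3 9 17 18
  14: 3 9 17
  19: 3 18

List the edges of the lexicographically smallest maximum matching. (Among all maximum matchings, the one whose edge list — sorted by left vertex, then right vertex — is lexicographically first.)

Lex-smallest maximum matching: {(0,2), (1,6), (5,3), (7,9), (8,4), (10,13), (11,17), (19,18)}

|M| = 8 (so the lex-smallest maximum matching has 8 edges)
process left vertices in ascending order; for each, take the smallest-labelled available neighbour that still permits 8 edges overall, or leave it unmatched if none does
lex-smallest matching: {0-2, 1-6, 5-3, 7-9, 8-4, 10-13, 11-17, 19-18}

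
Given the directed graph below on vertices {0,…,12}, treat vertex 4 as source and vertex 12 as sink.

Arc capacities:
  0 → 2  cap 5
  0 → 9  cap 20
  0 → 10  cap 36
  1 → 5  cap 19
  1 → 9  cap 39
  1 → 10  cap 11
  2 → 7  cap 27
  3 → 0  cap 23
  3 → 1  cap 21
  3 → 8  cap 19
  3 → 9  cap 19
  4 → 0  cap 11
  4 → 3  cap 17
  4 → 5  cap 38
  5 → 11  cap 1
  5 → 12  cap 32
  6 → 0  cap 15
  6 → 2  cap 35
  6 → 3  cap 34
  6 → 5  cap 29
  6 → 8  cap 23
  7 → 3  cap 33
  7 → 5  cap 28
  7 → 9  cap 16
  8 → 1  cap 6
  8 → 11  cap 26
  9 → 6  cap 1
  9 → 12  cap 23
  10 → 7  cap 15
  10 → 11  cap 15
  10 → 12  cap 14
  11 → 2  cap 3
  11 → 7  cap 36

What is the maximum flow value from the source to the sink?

Maximum flow value: 61

augment #1: 4→5→12 bottleneck 32, total now 32
augment #2: 4→0→9→12 bottleneck 11, total now 43
augment #3: 4→3→9→12 bottleneck 12, total now 55
augment #4: 4→3→0→10→12 bottleneck 5, total now 60
augment #5: 4→5→11→7→3→0→10→12 bottleneck 1, total now 61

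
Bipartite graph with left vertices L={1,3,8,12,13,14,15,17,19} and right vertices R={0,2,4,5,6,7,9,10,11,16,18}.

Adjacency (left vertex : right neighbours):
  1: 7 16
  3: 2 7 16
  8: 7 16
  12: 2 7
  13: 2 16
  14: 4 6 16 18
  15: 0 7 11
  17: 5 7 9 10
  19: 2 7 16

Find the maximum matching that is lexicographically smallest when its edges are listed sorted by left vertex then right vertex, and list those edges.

Lex-smallest maximum matching: {(1,7), (3,2), (8,16), (14,4), (15,0), (17,5)}

|M| = 6 (so the lex-smallest maximum matching has 6 edges)
process left vertices in ascending order; for each, take the smallest-labelled available neighbour that still permits 6 edges overall, or leave it unmatched if none does
lex-smallest matching: {1-7, 3-2, 8-16, 14-4, 15-0, 17-5}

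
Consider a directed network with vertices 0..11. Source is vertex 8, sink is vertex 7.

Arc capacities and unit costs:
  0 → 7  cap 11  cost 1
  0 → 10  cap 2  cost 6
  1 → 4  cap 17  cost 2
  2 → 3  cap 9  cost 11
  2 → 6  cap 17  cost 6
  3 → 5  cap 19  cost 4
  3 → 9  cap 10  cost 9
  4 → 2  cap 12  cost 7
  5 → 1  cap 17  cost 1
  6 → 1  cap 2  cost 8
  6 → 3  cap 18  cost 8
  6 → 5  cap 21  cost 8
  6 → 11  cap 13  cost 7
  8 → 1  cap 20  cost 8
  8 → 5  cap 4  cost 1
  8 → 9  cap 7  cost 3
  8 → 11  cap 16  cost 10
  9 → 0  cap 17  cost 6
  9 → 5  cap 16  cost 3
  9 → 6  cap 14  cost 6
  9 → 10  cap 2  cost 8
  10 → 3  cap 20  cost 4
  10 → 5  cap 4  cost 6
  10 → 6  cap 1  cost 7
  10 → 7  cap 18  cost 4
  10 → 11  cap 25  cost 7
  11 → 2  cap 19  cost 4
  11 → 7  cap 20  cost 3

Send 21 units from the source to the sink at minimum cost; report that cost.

Minimum cost for 21 units: 252

shortest-cost path #1: 8→9→0→7 push 7 @ unit cost 10 (adds 70)
shortest-cost path #2: 8→11→7 push 14 @ unit cost 13 (adds 182)
total cost = 252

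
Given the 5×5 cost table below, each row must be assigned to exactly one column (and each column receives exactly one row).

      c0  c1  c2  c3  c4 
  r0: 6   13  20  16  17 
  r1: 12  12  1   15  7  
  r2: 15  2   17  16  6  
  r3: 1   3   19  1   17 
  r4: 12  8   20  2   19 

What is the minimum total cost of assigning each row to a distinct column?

Minimum assignment cost: 18

optimal assignment: row0→col0 (cost 6), row1→col2 (cost 1), row2→col4 (cost 6), row3→col1 (cost 3), row4→col3 (cost 2)
total = 6 + 1 + 6 + 3 + 2 = 18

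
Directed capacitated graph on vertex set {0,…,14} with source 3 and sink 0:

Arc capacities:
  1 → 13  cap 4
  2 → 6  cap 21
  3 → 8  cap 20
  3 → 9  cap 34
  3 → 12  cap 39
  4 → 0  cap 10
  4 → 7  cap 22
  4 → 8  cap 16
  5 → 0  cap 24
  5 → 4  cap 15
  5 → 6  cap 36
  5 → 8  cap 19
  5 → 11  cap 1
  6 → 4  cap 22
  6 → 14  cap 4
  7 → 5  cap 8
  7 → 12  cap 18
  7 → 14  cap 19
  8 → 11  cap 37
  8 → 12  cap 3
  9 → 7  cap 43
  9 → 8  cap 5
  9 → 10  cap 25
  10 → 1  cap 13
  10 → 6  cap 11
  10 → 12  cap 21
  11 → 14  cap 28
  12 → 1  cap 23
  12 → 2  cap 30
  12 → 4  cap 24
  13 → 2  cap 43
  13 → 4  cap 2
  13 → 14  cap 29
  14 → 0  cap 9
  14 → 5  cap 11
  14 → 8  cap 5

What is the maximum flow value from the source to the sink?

augment #1: 3→12→4→0 bottleneck 10, total now 10
augment #2: 3→8→11→14→0 bottleneck 9, total now 19
augment #3: 3→9→7→5→0 bottleneck 8, total now 27
augment #4: 3→8→11→14→5→0 bottleneck 11, total now 38

Maximum flow value: 38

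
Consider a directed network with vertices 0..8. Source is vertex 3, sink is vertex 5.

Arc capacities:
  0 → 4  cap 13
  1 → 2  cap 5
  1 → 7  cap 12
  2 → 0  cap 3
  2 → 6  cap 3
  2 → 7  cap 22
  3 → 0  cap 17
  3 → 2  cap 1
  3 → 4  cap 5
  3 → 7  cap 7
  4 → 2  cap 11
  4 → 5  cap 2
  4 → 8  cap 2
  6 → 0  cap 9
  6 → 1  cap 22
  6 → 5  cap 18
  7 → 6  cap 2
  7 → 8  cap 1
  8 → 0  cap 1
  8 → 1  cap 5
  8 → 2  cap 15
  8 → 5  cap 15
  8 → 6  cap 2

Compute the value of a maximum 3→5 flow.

augment #1: 3→4→5 bottleneck 2, total now 2
augment #2: 3→2→6→5 bottleneck 1, total now 3
augment #3: 3→4→8→5 bottleneck 2, total now 5
augment #4: 3→7→6→5 bottleneck 2, total now 7
augment #5: 3→7→8→5 bottleneck 1, total now 8
augment #6: 3→4→2→6→5 bottleneck 1, total now 9
augment #7: 3→0→4→2→6→5 bottleneck 1, total now 10

Maximum flow value: 10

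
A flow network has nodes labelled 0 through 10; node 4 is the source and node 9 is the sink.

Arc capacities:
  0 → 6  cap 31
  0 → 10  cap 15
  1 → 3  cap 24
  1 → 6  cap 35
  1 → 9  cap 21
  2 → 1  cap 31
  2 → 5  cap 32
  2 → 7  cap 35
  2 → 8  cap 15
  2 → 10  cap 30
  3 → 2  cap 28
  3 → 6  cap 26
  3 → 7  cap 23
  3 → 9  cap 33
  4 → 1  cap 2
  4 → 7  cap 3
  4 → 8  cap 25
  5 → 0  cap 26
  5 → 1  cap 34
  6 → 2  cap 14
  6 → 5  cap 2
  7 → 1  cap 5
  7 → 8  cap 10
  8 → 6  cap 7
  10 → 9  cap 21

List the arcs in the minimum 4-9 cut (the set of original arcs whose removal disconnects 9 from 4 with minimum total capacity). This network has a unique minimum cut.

augment #1: 4→1→9 push 2
augment #2: 4→7→1→9 push 3
augment #3: 4→8→6→2→1→9 push 7
max flow = 12; residual-reachable set from 4 gives S-side
cut edges (S→T): {(4,1), (4,7), (8,6)} total cap 12

Min-cut arcs: {(4,1), (4,7), (8,6)} (total capacity 12)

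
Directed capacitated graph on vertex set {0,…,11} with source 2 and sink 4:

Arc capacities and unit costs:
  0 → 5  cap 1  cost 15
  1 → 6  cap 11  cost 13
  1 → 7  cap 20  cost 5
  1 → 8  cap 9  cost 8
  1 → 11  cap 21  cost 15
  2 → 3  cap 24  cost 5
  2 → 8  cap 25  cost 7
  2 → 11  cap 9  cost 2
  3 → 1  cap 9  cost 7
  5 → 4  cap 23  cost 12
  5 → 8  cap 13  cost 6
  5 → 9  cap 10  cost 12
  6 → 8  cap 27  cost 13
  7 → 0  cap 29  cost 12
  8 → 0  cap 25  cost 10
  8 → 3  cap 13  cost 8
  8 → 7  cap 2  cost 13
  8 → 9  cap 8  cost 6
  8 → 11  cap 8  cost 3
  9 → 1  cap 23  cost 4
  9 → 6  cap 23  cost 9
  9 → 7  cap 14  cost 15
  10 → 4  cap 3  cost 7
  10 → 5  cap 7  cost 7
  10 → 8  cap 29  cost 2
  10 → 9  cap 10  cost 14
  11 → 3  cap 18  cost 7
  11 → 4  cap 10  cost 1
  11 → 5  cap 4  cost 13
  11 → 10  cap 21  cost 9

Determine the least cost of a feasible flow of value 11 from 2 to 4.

shortest-cost path #1: 2→11→4 push 9 @ unit cost 3 (adds 27)
shortest-cost path #2: 2→8→11→4 push 1 @ unit cost 11 (adds 11)
shortest-cost path #3: 2→8→11→10→4 push 1 @ unit cost 26 (adds 26)
total cost = 64

Minimum cost for 11 units: 64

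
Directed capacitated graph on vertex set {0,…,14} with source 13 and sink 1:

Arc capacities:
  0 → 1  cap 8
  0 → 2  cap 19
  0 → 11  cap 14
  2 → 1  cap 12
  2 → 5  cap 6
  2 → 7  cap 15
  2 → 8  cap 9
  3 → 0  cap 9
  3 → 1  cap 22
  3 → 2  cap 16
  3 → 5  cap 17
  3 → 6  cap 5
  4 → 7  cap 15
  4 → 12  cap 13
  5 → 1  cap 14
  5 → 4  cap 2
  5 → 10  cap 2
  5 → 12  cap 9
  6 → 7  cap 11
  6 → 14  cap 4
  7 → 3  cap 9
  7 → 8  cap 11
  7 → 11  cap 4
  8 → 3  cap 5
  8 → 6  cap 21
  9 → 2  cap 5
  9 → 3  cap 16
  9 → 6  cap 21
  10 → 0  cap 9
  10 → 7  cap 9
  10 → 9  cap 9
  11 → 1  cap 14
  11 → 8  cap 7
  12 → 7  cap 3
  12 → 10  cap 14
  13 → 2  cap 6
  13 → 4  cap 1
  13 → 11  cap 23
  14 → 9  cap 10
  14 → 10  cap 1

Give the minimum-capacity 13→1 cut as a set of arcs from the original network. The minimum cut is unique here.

augment #1: 13→2→1 push 6
augment #2: 13→11→1 push 14
augment #3: 13→4→7→3→1 push 1
augment #4: 13→11→8→3→1 push 5
augment #5: 13→11→8→6→7→3→1 push 2
max flow = 28; residual-reachable set from 13 gives S-side
cut edges (S→T): {(11,1), (11,8), (13,2), (13,4)} total cap 28

Min-cut arcs: {(11,1), (11,8), (13,2), (13,4)} (total capacity 28)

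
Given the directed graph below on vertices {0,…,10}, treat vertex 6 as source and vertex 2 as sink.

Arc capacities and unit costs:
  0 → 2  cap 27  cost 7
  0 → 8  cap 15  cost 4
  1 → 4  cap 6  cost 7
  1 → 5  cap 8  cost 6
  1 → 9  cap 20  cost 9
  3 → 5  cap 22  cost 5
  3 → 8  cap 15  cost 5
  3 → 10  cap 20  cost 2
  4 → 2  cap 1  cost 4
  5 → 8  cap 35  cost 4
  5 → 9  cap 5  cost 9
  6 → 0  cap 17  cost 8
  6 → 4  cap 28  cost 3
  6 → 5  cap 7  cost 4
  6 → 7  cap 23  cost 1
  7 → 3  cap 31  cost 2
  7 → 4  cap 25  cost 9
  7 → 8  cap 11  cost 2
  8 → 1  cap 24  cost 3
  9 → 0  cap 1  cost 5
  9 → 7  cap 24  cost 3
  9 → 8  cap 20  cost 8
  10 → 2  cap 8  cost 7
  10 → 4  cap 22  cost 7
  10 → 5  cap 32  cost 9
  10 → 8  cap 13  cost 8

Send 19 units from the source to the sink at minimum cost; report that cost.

Minimum cost for 19 units: 253

shortest-cost path #1: 6→4→2 push 1 @ unit cost 7 (adds 7)
shortest-cost path #2: 6→7→3→10→2 push 8 @ unit cost 12 (adds 96)
shortest-cost path #3: 6→0→2 push 10 @ unit cost 15 (adds 150)
total cost = 253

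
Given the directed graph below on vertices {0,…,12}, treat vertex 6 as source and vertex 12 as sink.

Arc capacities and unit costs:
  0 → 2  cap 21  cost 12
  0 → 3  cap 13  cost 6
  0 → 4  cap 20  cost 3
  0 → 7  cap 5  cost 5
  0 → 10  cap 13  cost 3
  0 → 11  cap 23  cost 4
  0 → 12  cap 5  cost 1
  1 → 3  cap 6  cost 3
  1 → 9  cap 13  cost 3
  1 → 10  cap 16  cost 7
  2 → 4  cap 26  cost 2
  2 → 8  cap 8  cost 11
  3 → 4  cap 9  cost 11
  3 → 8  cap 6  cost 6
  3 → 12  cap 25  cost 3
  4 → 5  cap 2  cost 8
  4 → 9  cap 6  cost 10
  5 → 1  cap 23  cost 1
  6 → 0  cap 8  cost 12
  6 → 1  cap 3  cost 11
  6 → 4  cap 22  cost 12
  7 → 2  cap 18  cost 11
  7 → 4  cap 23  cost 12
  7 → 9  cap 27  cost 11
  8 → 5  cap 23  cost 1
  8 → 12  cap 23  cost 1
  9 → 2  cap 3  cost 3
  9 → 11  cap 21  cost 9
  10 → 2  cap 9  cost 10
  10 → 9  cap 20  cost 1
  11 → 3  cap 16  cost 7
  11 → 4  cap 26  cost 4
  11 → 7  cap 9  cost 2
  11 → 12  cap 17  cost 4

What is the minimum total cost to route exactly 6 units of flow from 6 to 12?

Minimum cost for 6 units: 82

shortest-cost path #1: 6→0→12 push 5 @ unit cost 13 (adds 65)
shortest-cost path #2: 6→1→3→12 push 1 @ unit cost 17 (adds 17)
total cost = 82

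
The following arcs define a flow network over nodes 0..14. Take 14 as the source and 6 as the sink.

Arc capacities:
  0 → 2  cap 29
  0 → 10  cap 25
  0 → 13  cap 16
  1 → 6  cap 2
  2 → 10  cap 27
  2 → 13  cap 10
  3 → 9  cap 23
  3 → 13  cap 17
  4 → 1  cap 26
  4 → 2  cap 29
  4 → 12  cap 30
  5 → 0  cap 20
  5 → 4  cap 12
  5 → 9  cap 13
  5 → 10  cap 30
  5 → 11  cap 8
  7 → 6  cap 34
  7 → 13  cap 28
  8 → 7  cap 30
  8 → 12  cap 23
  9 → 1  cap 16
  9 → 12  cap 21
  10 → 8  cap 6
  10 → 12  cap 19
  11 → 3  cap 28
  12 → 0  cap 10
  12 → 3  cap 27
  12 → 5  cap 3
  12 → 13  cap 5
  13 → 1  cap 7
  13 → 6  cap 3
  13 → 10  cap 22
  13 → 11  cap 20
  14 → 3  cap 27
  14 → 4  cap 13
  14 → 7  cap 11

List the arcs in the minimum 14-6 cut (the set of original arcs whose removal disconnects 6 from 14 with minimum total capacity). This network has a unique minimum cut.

augment #1: 14→7→6 push 11
augment #2: 14→3→13→6 push 3
augment #3: 14→4→1→6 push 2
augment #4: 14→3→13→10→8→7→6 push 6
max flow = 22; residual-reachable set from 14 gives S-side
cut edges (S→T): {(1,6), (10,8), (13,6), (14,7)} total cap 22

Min-cut arcs: {(1,6), (10,8), (13,6), (14,7)} (total capacity 22)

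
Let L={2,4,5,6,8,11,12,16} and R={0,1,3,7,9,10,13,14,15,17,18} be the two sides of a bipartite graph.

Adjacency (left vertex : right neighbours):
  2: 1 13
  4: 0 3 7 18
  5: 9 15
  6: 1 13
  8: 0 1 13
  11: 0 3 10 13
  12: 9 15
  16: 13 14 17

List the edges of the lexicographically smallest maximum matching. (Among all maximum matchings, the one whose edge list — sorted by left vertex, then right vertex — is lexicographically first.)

|M| = 8 (so the lex-smallest maximum matching has 8 edges)
process left vertices in ascending order; for each, take the smallest-labelled available neighbour that still permits 8 edges overall, or leave it unmatched if none does
lex-smallest matching: {2-1, 4-3, 5-9, 6-13, 8-0, 11-10, 12-15, 16-14}

Lex-smallest maximum matching: {(2,1), (4,3), (5,9), (6,13), (8,0), (11,10), (12,15), (16,14)}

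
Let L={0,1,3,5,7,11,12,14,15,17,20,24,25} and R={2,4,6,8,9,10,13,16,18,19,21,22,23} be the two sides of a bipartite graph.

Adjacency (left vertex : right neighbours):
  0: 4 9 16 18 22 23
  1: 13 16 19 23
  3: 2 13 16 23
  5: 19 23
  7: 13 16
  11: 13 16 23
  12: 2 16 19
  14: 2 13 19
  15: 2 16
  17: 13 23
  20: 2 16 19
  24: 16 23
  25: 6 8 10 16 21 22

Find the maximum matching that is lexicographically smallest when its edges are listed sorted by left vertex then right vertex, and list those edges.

|M| = 7 (so the lex-smallest maximum matching has 7 edges)
process left vertices in ascending order; for each, take the smallest-labelled available neighbour that still permits 7 edges overall, or leave it unmatched if none does
lex-smallest matching: {0-4, 1-13, 3-2, 5-19, 7-16, 11-23, 25-6}

Lex-smallest maximum matching: {(0,4), (1,13), (3,2), (5,19), (7,16), (11,23), (25,6)}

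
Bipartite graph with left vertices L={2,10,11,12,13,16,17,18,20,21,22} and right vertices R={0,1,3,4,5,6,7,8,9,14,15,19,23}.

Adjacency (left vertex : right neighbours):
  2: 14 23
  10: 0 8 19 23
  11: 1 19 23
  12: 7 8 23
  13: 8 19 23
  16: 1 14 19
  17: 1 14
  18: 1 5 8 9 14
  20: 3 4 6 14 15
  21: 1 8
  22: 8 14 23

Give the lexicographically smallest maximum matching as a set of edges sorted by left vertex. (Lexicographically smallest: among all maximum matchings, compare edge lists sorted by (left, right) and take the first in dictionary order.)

|M| = 9 (so the lex-smallest maximum matching has 9 edges)
process left vertices in ascending order; for each, take the smallest-labelled available neighbour that still permits 9 edges overall, or leave it unmatched if none does
lex-smallest matching: {2-14, 10-0, 11-1, 12-7, 13-8, 16-19, 18-5, 20-3, 22-23}

Lex-smallest maximum matching: {(2,14), (10,0), (11,1), (12,7), (13,8), (16,19), (18,5), (20,3), (22,23)}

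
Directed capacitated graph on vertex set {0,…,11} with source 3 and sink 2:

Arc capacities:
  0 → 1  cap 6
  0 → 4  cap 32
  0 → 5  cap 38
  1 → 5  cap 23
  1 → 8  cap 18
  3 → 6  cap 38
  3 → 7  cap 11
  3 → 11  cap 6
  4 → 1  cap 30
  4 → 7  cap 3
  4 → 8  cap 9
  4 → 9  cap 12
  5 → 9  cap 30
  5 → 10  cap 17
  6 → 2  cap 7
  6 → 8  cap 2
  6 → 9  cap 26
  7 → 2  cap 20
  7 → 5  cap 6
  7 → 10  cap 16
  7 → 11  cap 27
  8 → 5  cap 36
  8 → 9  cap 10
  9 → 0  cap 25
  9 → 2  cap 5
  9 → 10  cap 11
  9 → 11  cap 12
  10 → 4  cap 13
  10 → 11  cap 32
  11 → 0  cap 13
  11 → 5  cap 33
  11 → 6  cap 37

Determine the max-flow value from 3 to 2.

Maximum flow value: 26

augment #1: 3→6→2 bottleneck 7, total now 7
augment #2: 3→7→2 bottleneck 11, total now 18
augment #3: 3→6→9→2 bottleneck 5, total now 23
augment #4: 3→11→0→4→7→2 bottleneck 3, total now 26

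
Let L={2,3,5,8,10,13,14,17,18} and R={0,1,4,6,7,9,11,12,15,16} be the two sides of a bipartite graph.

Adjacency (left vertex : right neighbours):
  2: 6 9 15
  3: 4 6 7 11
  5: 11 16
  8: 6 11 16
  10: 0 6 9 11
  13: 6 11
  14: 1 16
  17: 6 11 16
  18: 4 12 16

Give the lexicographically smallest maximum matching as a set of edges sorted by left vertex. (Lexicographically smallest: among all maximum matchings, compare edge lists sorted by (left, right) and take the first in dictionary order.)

|M| = 8 (so the lex-smallest maximum matching has 8 edges)
process left vertices in ascending order; for each, take the smallest-labelled available neighbour that still permits 8 edges overall, or leave it unmatched if none does
lex-smallest matching: {2-9, 3-4, 5-11, 8-6, 10-0, 14-1, 17-16, 18-12}

Lex-smallest maximum matching: {(2,9), (3,4), (5,11), (8,6), (10,0), (14,1), (17,16), (18,12)}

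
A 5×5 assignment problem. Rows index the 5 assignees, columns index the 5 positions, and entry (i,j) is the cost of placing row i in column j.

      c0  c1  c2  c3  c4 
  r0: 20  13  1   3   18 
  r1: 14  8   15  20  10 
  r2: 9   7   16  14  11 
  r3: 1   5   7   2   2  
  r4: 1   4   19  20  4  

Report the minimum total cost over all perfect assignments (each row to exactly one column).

Minimum assignment cost: 21

optimal assignment: row0→col2 (cost 1), row1→col4 (cost 10), row2→col1 (cost 7), row3→col3 (cost 2), row4→col0 (cost 1)
total = 1 + 10 + 7 + 2 + 1 = 21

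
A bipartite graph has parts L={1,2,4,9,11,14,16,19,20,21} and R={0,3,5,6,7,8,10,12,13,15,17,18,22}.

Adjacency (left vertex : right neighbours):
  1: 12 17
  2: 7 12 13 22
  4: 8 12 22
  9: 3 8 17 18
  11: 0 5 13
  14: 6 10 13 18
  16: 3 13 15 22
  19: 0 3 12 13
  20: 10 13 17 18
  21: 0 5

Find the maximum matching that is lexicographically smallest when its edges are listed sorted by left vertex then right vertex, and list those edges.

|M| = 10 (so the lex-smallest maximum matching has 10 edges)
process left vertices in ascending order; for each, take the smallest-labelled available neighbour that still permits 10 edges overall, or leave it unmatched if none does
lex-smallest matching: {1-12, 2-7, 4-8, 9-3, 11-0, 14-6, 16-15, 19-13, 20-10, 21-5}

Lex-smallest maximum matching: {(1,12), (2,7), (4,8), (9,3), (11,0), (14,6), (16,15), (19,13), (20,10), (21,5)}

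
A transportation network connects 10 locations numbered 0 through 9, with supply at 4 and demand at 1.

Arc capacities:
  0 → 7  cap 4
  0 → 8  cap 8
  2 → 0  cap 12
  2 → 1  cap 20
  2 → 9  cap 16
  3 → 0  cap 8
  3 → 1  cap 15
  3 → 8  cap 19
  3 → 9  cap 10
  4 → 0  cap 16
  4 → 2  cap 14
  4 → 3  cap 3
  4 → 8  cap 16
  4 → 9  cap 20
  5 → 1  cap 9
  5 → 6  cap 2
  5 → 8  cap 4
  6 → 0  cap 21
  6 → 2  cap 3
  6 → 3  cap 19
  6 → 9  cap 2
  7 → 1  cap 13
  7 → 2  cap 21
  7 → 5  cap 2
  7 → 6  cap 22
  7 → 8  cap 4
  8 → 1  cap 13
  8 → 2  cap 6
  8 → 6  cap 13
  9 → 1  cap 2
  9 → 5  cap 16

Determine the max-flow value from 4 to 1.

Maximum flow value: 62

augment #1: 4→2→1 bottleneck 14, total now 14
augment #2: 4→3→1 bottleneck 3, total now 17
augment #3: 4→8→1 bottleneck 13, total now 30
augment #4: 4→9→1 bottleneck 2, total now 32
augment #5: 4→0→7→1 bottleneck 4, total now 36
augment #6: 4→8→2→1 bottleneck 3, total now 39
augment #7: 4→9→5→1 bottleneck 9, total now 48
augment #8: 4→0→8→2→1 bottleneck 3, total now 51
augment #9: 4→0→8→6→3→1 bottleneck 5, total now 56
augment #10: 4→9→5→6→3→1 bottleneck 2, total now 58
augment #11: 4→9→5→8→6→3→1 bottleneck 4, total now 62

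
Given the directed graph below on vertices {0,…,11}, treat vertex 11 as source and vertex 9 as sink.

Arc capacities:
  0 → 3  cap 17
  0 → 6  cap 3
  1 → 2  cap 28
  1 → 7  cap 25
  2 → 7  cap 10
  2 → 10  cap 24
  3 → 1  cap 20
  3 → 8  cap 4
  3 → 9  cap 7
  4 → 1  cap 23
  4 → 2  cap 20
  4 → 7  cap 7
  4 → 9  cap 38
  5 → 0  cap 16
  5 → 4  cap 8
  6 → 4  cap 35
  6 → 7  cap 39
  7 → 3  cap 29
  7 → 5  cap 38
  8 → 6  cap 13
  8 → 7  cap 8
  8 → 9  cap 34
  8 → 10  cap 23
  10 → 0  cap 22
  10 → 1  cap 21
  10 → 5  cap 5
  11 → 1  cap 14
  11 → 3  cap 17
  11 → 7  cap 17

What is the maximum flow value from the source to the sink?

augment #1: 11→3→9 bottleneck 7, total now 7
augment #2: 11→3→8→9 bottleneck 4, total now 11
augment #3: 11→7→5→4→9 bottleneck 8, total now 19
augment #4: 11→7→5→0→6→4→9 bottleneck 3, total now 22

Maximum flow value: 22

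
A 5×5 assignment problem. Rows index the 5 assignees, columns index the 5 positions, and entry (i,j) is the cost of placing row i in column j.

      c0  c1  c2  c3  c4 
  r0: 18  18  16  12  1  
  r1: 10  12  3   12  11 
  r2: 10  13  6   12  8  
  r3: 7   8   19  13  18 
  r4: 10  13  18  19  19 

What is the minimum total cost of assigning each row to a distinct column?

optimal assignment: row0→col4 (cost 1), row1→col2 (cost 3), row2→col3 (cost 12), row3→col1 (cost 8), row4→col0 (cost 10)
total = 1 + 3 + 12 + 8 + 10 = 34

Minimum assignment cost: 34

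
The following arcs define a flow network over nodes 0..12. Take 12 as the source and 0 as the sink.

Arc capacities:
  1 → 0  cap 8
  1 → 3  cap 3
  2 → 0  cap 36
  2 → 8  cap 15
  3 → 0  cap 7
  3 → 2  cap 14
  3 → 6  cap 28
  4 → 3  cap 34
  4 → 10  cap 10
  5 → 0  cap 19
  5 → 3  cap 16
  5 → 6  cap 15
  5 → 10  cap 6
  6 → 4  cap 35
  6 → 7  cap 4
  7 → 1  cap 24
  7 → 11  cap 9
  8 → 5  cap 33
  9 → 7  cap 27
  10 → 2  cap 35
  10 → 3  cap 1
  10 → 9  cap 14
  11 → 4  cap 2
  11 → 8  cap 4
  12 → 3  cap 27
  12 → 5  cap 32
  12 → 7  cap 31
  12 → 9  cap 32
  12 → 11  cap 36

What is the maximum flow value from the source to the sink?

Maximum flow value: 64

augment #1: 12→3→0 bottleneck 7, total now 7
augment #2: 12→5→0 bottleneck 19, total now 26
augment #3: 12→3→2→0 bottleneck 14, total now 40
augment #4: 12→7→1→0 bottleneck 8, total now 48
augment #5: 12→5→10→2→0 bottleneck 6, total now 54
augment #6: 12→11→4→10→2→0 bottleneck 2, total now 56
augment #7: 12→3→6→4→10→2→0 bottleneck 6, total now 62
augment #8: 12→5→6→4→10→2→0 bottleneck 2, total now 64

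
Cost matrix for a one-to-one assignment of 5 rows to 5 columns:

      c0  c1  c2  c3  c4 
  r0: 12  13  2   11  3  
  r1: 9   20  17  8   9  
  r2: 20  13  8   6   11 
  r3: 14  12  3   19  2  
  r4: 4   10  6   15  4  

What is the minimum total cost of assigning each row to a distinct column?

one of 2 optimal assignments: row0→col2 (cost 2), row1→col0 (cost 9), row2→col3 (cost 6), row3→col4 (cost 2), row4→col1 (cost 10)
total = 2 + 9 + 6 + 2 + 10 = 29

Minimum assignment cost: 29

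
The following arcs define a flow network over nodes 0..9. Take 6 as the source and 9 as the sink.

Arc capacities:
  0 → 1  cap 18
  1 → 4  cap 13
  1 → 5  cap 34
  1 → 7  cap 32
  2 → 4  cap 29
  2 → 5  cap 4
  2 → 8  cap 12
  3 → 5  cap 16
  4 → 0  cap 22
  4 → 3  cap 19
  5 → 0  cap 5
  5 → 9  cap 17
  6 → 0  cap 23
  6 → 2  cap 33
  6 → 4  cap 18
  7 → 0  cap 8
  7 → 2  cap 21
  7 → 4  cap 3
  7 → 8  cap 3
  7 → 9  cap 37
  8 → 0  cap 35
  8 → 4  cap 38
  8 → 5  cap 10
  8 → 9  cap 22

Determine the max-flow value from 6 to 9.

augment #1: 6→2→5→9 bottleneck 4, total now 4
augment #2: 6→2→8→9 bottleneck 12, total now 16
augment #3: 6→0→1→5→9 bottleneck 13, total now 29
augment #4: 6→0→1→7→9 bottleneck 5, total now 34
augment #5: 6→4→3→5→1→7→9 bottleneck 13, total now 47

Maximum flow value: 47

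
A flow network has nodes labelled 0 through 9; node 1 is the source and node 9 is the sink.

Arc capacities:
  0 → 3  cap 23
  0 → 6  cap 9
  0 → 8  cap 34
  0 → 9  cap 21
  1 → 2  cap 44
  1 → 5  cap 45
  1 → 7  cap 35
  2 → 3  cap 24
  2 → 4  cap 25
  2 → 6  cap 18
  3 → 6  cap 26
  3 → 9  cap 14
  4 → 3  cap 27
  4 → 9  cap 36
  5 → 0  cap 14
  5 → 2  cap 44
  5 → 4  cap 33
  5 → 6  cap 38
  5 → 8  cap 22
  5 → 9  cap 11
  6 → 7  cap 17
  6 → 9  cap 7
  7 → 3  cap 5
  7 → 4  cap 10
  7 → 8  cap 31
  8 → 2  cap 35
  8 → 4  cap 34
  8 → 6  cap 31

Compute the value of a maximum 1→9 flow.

Maximum flow value: 82

augment #1: 1→5→9 bottleneck 11, total now 11
augment #2: 1→2→3→9 bottleneck 14, total now 25
augment #3: 1→2→4→9 bottleneck 25, total now 50
augment #4: 1→2→6→9 bottleneck 5, total now 55
augment #5: 1→5→0→9 bottleneck 14, total now 69
augment #6: 1→5→4→9 bottleneck 11, total now 80
augment #7: 1→5→6→9 bottleneck 2, total now 82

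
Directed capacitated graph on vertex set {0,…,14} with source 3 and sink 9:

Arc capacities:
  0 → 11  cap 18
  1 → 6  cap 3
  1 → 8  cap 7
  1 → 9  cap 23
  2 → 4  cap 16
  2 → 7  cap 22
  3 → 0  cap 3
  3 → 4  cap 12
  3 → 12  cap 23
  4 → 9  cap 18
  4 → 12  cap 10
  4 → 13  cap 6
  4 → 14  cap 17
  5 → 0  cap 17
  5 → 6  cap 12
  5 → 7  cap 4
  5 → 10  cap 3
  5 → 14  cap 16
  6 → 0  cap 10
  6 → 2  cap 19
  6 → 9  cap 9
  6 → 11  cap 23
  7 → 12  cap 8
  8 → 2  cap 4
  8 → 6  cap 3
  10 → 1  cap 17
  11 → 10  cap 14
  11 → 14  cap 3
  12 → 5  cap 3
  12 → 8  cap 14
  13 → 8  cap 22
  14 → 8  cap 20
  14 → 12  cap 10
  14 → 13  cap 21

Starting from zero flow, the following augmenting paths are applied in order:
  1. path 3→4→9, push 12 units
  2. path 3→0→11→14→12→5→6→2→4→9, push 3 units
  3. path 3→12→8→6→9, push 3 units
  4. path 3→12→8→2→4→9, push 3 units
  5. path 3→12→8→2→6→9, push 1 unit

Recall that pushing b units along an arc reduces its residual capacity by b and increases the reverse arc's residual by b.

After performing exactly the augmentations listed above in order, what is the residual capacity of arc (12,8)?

after path 1 (3→4→9, push 12): res(12,8)=14
after path 2 (3→0→11→14→12→5→6→2→4→9, push 3): res(12,8)=14
after path 3 (3→12→8→6→9, push 3): res(12,8)=11
after path 4 (3→12→8→2→4→9, push 3): res(12,8)=8
after path 5 (3→12→8→2→6→9, push 1): res(12,8)=7

Residual capacity of (12,8): 7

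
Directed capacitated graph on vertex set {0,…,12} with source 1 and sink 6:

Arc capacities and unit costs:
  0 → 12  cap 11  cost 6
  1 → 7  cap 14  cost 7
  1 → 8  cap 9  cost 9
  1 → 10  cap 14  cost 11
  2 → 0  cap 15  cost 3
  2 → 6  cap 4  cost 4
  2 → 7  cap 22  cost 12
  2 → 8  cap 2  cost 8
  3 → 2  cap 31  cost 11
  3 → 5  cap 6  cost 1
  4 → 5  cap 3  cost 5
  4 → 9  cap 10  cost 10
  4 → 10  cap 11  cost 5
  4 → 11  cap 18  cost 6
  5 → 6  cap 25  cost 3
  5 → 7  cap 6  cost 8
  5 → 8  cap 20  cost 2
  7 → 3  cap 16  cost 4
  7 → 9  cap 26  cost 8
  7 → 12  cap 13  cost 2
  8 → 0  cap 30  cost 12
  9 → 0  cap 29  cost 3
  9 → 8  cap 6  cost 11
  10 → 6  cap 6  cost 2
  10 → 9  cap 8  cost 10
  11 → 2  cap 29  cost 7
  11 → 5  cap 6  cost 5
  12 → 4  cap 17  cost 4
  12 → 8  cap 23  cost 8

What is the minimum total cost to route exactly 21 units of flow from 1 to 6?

Minimum cost for 21 units: 407

shortest-cost path #1: 1→10→6 push 6 @ unit cost 13 (adds 78)
shortest-cost path #2: 1→7→3→5→6 push 6 @ unit cost 15 (adds 90)
shortest-cost path #3: 1→7→12→4→5→6 push 3 @ unit cost 21 (adds 63)
shortest-cost path #4: 1→7→3→2→6 push 4 @ unit cost 26 (adds 104)
shortest-cost path #5: 1→7→12→4→11→5→6 push 1 @ unit cost 27 (adds 27)
shortest-cost path #6: 1→8→0→12→4→11→5→6 push 1 @ unit cost 45 (adds 45)
total cost = 407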